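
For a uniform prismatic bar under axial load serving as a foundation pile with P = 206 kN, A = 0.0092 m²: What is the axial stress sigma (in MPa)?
Model: a uniform prismatic bar under axial load, so sigma = P / A.
Convert to SI units:
  P = 206 kN = 206000 N
Substitute:
  sigma = 206000 / 0.0092
  sigma = 2.239 × 10⁷ Pa
Convert: sigma = 2.239 × 10⁷ Pa = 22.39 MPa
Final answer: sigma = 22.39 MPa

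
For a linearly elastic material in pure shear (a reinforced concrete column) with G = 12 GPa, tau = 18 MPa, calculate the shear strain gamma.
Model: a linearly elastic material in pure shear, so tau = G·gamma.
Solve for gamma: gamma = tau / G.
Convert to SI units:
  G = 12 GPa = 1.2 × 10¹⁰ Pa
  tau = 18 MPa = 1.8 × 10⁷ Pa
Substitute:
  gamma = (1.8 × 10⁷) / (1.2 × 10¹⁰)
  gamma = 0.0015
Final answer: gamma = 0.0015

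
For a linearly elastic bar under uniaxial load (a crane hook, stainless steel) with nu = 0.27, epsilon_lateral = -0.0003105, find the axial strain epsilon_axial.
Model: a linearly elastic bar under uniaxial load, so epsilon_lateral = -nu·epsilon_axial.
Solve for epsilon_axial: epsilon_axial = -epsilon_lateral / nu.
Substitute:
  epsilon_axial = -(-0.0003105) / 0.27
  epsilon_axial = 0.00115
Final answer: epsilon_axial = 0.00115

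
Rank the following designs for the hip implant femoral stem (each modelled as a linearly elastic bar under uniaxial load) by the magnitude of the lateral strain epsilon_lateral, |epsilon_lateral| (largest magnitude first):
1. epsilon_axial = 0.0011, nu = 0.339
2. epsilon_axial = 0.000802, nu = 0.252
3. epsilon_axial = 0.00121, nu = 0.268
Model: a linearly elastic bar under uniaxial load, so epsilon_lateral = -nu·epsilon_axial (SI units).
  Case 1: epsilon_lateral = -(0.339 × 0.0011) = -0.0003729
  Case 2: epsilon_lateral = -(0.252 × 0.000802) = -0.0002021
  Case 3: epsilon_lateral = -(0.268 × 0.00121) = -0.0003243
Ordering by |epsilon_lateral|: 0.0003729 (case 1) > 0.0003243 (case 3) > 0.0002021 (case 2)
Final answer: 1, 3, 2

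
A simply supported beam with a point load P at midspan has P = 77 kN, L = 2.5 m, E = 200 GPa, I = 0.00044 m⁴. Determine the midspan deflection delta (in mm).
Model: a simply supported beam with a point load P at midspan, so delta = (P·L^3) / (48·E·I).
Convert to SI units:
  P = 77 kN = 77000 N
  E = 200 GPa = 2 × 10¹¹ Pa
Substitute:
  delta = (77000 × 2.5^3) / (48 × (2 × 10¹¹) × 0.00044)
  delta = 0.0002848 m
Convert: delta = 0.0002848 m = 0.2848 mm
Final answer: delta = 0.2848 mm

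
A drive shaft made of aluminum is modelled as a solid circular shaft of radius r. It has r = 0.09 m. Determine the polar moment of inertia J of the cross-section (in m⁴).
Model: a solid circular shaft of radius r, so J = (π·r^4) / 2.
Substitute:
  J = (π × 0.09^4) / 2
  J = 0.0001031 m⁴
Final answer: J = 0.0001031 m⁴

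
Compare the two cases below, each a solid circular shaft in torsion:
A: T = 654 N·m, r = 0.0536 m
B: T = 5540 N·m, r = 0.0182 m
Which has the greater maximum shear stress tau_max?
Model: a solid circular shaft in torsion, so tau_max = (2·T) / (π·r^3) (SI units).
  A: tau_max = (2 × 654) / (π × 0.0536^3) = 2.704 × 10⁶ Pa = 2.704 MPa
  B: tau_max = (2 × 5540) / (π × 0.0182^3) = 5.85 × 10⁸ Pa = 585 MPa
585 MPa > 2.704 MPa, so B is larger.
Final answer: B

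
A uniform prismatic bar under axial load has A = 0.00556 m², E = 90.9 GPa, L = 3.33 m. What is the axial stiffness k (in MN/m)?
Model: a uniform prismatic bar under axial load, so k = (A·E) / L.
Convert to SI units:
  E = 90.9 GPa = 9.09 × 10¹⁰ Pa
Substitute:
  k = (0.00556 × (9.09 × 10¹⁰)) / 3.33
  k = 1.518 × 10⁸ N/m
Convert: k = 1.518 × 10⁸ N/m = 151.8 MN/m
Final answer: k = 151.8 MN/m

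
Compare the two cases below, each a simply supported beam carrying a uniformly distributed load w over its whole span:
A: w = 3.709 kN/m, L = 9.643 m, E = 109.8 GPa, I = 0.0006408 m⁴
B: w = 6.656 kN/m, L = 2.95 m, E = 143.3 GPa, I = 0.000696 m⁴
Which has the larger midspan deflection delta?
Model: a simply supported beam carrying a uniformly distributed load w over its whole span, so delta = (5·w·L^4) / (384·E·I) (SI units).
  A: delta = (5 × 3709 × 9.643^4) / (384 × (1.098 × 10¹¹) × 0.0006408) = 0.005935 m = 5.935 mm
  B: delta = (5 × 6656 × 2.95^4) / (384 × (1.433 × 10¹¹) × 0.000696) = 6.581 × 10⁻⁵ m = 0.06581 mm
5.935 mm > 0.06581 mm, so A is larger.
Final answer: A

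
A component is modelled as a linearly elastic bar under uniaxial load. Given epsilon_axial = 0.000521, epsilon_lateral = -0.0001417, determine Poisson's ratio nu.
Model: a linearly elastic bar under uniaxial load, so epsilon_lateral = -nu·epsilon_axial.
Solve for nu: nu = -epsilon_lateral / epsilon_axial.
Substitute:
  nu = -(-0.0001417) / 0.000521
  nu = 0.272
Final answer: nu = 0.272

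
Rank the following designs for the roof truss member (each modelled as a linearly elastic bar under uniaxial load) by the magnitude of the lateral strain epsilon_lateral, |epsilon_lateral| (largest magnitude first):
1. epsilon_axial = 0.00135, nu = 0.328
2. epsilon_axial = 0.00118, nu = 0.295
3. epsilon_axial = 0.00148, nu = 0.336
Model: a linearly elastic bar under uniaxial load, so epsilon_lateral = -nu·epsilon_axial (SI units).
  Case 1: epsilon_lateral = -(0.328 × 0.00135) = -0.0004428
  Case 2: epsilon_lateral = -(0.295 × 0.00118) = -0.0003481
  Case 3: epsilon_lateral = -(0.336 × 0.00148) = -0.0004973
Ordering by |epsilon_lateral|: 0.0004973 (case 3) > 0.0004428 (case 1) > 0.0003481 (case 2)
Final answer: 3, 1, 2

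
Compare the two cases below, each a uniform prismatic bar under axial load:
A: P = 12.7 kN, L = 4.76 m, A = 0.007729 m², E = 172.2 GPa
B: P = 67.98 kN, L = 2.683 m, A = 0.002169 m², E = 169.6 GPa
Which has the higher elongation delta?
Model: a uniform prismatic bar under axial load, so delta = (P·L) / (A·E) (SI units).
  A: delta = (12700 × 4.76) / (0.007729 × (1.722 × 10¹¹)) = 4.542 × 10⁻⁵ m = 0.04542 mm
  B: delta = (67980 × 2.683) / (0.002169 × (1.696 × 10¹¹)) = 0.0004958 m = 0.4958 mm
0.4958 mm > 0.04542 mm, so B is larger.
Final answer: B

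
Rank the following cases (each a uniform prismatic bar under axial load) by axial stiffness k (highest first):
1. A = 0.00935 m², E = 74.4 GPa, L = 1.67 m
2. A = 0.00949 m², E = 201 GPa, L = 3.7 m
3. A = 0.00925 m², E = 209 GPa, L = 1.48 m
Model: a uniform prismatic bar under axial load, so k = (A·E) / L (SI units).
  Case 1: k = (0.00935 × (7.44 × 10¹⁰)) / 1.67 = 4.166 × 10⁸ N/m = 416.6 MN/m
  Case 2: k = (0.00949 × (2.01 × 10¹¹)) / 3.7 = 5.155 × 10⁸ N/m = 515.5 MN/m
  Case 3: k = (0.00925 × (2.09 × 10¹¹)) / 1.48 = 1.306 × 10⁹ N/m = 1306 MN/m
Ordering: 1306 MN/m (case 3) > 515.5 MN/m (case 2) > 416.6 MN/m (case 1)
Final answer: 3, 2, 1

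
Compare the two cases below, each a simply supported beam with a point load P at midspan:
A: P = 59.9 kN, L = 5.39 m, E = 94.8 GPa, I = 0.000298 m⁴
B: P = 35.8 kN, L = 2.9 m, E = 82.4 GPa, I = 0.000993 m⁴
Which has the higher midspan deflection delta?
Model: a simply supported beam with a point load P at midspan, so delta = (P·L^3) / (48·E·I) (SI units).
  A: delta = (59900 × 5.39^3) / (48 × (9.48 × 10¹⁰) × 0.000298) = 0.006917 m = 6.917 mm
  B: delta = (35800 × 2.9^3) / (48 × (8.24 × 10¹⁰) × 0.000993) = 0.0002223 m = 0.2223 mm
6.917 mm > 0.2223 mm, so A is larger.
Final answer: A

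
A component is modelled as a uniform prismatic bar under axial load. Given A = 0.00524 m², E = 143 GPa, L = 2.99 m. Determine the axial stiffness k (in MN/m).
Model: a uniform prismatic bar under axial load, so k = (A·E) / L.
Convert to SI units:
  E = 143 GPa = 1.43 × 10¹¹ Pa
Substitute:
  k = (0.00524 × (1.43 × 10¹¹)) / 2.99
  k = 2.506 × 10⁸ N/m
Convert: k = 2.506 × 10⁸ N/m = 250.6 MN/m
Final answer: k = 250.6 MN/m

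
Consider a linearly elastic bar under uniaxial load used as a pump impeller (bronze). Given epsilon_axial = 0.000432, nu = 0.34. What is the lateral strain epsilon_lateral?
Model: a linearly elastic bar under uniaxial load, so epsilon_lateral = -nu·epsilon_axial.
Substitute:
  epsilon_lateral = -(0.34 × 0.000432)
  epsilon_lateral = -0.0001469
Final answer: epsilon_lateral = -0.0001469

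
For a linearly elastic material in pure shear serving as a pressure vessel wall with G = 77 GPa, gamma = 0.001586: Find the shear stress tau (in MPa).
Model: a linearly elastic material in pure shear, so tau = G·gamma.
Convert to SI units:
  G = 77 GPa = 7.7 × 10¹⁰ Pa
Substitute:
  tau = (7.7 × 10¹⁰) × 0.001586
  tau = 1.221 × 10⁸ Pa
Convert: tau = 1.221 × 10⁸ Pa = 122.1 MPa
Final answer: tau = 122.1 MPa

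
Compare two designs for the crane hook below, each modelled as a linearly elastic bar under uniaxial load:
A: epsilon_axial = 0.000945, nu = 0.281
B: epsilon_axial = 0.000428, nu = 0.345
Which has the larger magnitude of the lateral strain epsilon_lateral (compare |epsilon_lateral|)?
Model: a linearly elastic bar under uniaxial load, so epsilon_lateral = -nu·epsilon_axial (SI units).
  A: epsilon_lateral = -(0.281 × 0.000945) = -0.0002655
  B: epsilon_lateral = -(0.345 × 0.000428) = -0.0001477
|epsilon_lateral|: A = 0.0002655, B = 0.0001477, so A is larger in magnitude.
Final answer: A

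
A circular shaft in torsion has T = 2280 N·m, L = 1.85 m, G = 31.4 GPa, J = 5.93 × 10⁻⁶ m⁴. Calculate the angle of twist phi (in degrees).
Model: a circular shaft in torsion, so phi = (T·L) / (G·J).
Convert to SI units:
  G = 31.4 GPa = 3.14 × 10¹⁰ Pa
Substitute:
  phi = (2280 × 1.85) / ((3.14 × 10¹⁰) × (5.93 × 10⁻⁶))
  phi = 0.02265 rad
Convert to degrees: phi = 0.02265 × 180/π = 1.298°
Final answer: phi = 1.298°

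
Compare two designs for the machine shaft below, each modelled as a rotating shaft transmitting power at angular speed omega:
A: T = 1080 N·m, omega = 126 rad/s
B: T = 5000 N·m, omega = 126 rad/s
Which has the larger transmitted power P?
Model: a rotating shaft transmitting power at angular speed omega, so P = T·omega (SI units).
  A: P = 1080 × 126 = 136100 W = 136.1 kW
  B: P = 5000 × 126 = 630000 W = 630 kW
630 kW > 136.1 kW, so B is larger.
Final answer: B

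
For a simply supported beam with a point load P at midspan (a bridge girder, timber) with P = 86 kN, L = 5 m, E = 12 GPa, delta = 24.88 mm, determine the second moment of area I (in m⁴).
Model: a simply supported beam with a point load P at midspan, so delta = (P·L^3) / (48·E·I).
Solve for I: I = (P·L^3) / (48·delta·E).
Convert to SI units:
  P = 86 kN = 86000 N
  E = 12 GPa = 1.2 × 10¹⁰ Pa
  delta = 24.88 mm = 0.02488 m
Substitute:
  I = (86000 × 5^3) / (48 × 0.02488 × (1.2 × 10¹⁰))
  I = 0.0007501 m⁴
Final answer: I = 0.0007501 m⁴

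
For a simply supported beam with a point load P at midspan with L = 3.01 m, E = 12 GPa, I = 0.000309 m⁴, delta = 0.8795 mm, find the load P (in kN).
Model: a simply supported beam with a point load P at midspan, so delta = (P·L^3) / (48·E·I).
Solve for P: P = (48·delta·E·I) / L^3.
Convert to SI units:
  E = 12 GPa = 1.2 × 10¹⁰ Pa
  delta = 0.8795 mm = 0.0008795 m
Substitute:
  P = (48 × 0.0008795 × (1.2 × 10¹⁰) × 0.000309) / 3.01^3
  P = 5740 N
Convert: P = 5740 N = 5.74 kN
Final answer: P = 5.74 kN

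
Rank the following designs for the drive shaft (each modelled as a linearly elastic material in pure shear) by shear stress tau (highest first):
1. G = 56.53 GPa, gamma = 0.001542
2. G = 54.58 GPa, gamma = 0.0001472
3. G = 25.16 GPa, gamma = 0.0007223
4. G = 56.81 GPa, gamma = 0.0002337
Model: a linearly elastic material in pure shear, so tau = G·gamma (SI units).
  Case 1: tau = (5.653 × 10¹⁰) × 0.001542 = 8.717 × 10⁷ Pa = 87.17 MPa
  Case 2: tau = (5.458 × 10¹⁰) × 0.0001472 = 8.034 × 10⁶ Pa = 8.034 MPa
  Case 3: tau = (2.516 × 10¹⁰) × 0.0007223 = 1.817 × 10⁷ Pa = 18.17 MPa
  Case 4: tau = (5.681 × 10¹⁰) × 0.0002337 = 1.328 × 10⁷ Pa = 13.28 MPa
Ordering: 87.17 MPa (case 1) > 18.17 MPa (case 3) > 13.28 MPa (case 4) > 8.034 MPa (case 2)
Final answer: 1, 3, 4, 2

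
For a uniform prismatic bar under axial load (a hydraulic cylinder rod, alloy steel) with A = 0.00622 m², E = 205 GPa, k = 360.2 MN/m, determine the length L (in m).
Model: a uniform prismatic bar under axial load, so k = (A·E) / L.
Solve for L: L = (A·E) / k.
Convert to SI units:
  E = 205 GPa = 2.05 × 10¹¹ Pa
  k = 360.2 MN/m = 3.602 × 10⁸ N/m
Substitute:
  L = (0.00622 × (2.05 × 10¹¹)) / (3.602 × 10⁸)
  L = 3.54 m
Final answer: L = 3.54 m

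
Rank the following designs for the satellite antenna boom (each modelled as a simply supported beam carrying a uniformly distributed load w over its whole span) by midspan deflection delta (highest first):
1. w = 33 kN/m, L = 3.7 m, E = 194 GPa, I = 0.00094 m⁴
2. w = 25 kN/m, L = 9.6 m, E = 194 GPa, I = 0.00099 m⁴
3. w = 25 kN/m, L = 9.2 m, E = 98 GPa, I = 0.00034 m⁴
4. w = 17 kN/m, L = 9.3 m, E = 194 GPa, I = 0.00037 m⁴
Model: a simply supported beam carrying a uniformly distributed load w over its whole span, so delta = (5·w·L^4) / (384·E·I) (SI units).
  Case 1: delta = (5 × 33000 × 3.7^4) / (384 × (1.94 × 10¹¹) × 0.00094) = 0.0004416 m = 0.4416 mm
  Case 2: delta = (5 × 25000 × 9.6^4) / (384 × (1.94 × 10¹¹) × 0.00099) = 0.0144 m = 14.4 mm
  Case 3: delta = (5 × 25000 × 9.2^4) / (384 × (9.8 × 10¹⁰) × 0.00034) = 0.06999 m = 69.99 mm
  Case 4: delta = (5 × 17000 × 9.3^4) / (384 × (1.94 × 10¹¹) × 0.00037) = 0.02307 m = 23.07 mm
Ordering: 69.99 mm (case 3) > 23.07 mm (case 4) > 14.4 mm (case 2) > 0.4416 mm (case 1)
Final answer: 3, 4, 2, 1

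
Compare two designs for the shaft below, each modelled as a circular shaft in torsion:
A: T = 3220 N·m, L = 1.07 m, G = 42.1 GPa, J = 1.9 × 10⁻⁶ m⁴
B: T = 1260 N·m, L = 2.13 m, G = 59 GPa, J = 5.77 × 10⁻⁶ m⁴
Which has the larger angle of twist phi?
Model: a circular shaft in torsion, so phi = (T·L) / (G·J) (SI units).
  A: phi = (3220 × 1.07) / ((4.21 × 10¹⁰) × (1.9 × 10⁻⁶)) = 0.04307 rad = 2.468°
  B: phi = (1260 × 2.13) / ((5.9 × 10¹⁰) × (5.77 × 10⁻⁶)) = 0.007884 rad = 0.4517°
2.468° > 0.4517°, so A is larger.
Final answer: A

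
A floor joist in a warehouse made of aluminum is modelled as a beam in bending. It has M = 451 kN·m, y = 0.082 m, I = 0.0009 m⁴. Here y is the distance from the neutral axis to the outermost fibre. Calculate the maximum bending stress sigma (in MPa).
Model: a beam in bending, so sigma = (M·y) / I.
Convert to SI units:
  M = 451 kN·m = 451000 N·m
Substitute:
  sigma = (451000 × 0.082) / 0.0009
  sigma = 4.109 × 10⁷ Pa
Convert: sigma = 4.109 × 10⁷ Pa = 41.09 MPa
Final answer: sigma = 41.09 MPa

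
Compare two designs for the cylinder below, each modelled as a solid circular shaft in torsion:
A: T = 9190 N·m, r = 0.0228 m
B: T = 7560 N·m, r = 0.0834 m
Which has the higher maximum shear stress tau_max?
Model: a solid circular shaft in torsion, so tau_max = (2·T) / (π·r^3) (SI units).
  A: tau_max = (2 × 9190) / (π × 0.0228^3) = 4.936 × 10⁸ Pa = 493.6 MPa
  B: tau_max = (2 × 7560) / (π × 0.0834^3) = 8.297 × 10⁶ Pa = 8.297 MPa
493.6 MPa > 8.297 MPa, so A is larger.
Final answer: A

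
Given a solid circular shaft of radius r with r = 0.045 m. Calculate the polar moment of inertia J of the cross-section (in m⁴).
Model: a solid circular shaft of radius r, so J = (π·r^4) / 2.
Substitute:
  J = (π × 0.045^4) / 2
  J = 6.441 × 10⁻⁶ m⁴
Final answer: J = 6.441 × 10⁻⁶ m⁴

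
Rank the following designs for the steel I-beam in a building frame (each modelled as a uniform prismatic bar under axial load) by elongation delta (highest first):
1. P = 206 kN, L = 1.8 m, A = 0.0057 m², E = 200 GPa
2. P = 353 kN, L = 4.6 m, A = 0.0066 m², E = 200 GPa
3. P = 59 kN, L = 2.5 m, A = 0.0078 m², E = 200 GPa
Model: a uniform prismatic bar under axial load, so delta = (P·L) / (A·E) (SI units).
  Case 1: delta = (206000 × 1.8) / (0.0057 × (2 × 10¹¹)) = 0.0003253 m = 0.3253 mm
  Case 2: delta = (353000 × 4.6) / (0.0066 × (2 × 10¹¹)) = 0.00123 m = 1.23 mm
  Case 3: delta = (59000 × 2.5) / (0.0078 × (2 × 10¹¹)) = 9.455 × 10⁻⁵ m = 0.09455 mm
Ordering: 1.23 mm (case 2) > 0.3253 mm (case 1) > 0.09455 mm (case 3)
Final answer: 2, 1, 3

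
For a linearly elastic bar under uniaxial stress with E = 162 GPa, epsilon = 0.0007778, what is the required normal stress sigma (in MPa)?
Model: a linearly elastic bar under uniaxial stress, so epsilon = sigma / E.
Solve for sigma: sigma = epsilon·E.
Convert to SI units:
  E = 162 GPa = 1.62 × 10¹¹ Pa
Substitute:
  sigma = 0.0007778 × (1.62 × 10¹¹)
  sigma = 1.26 × 10⁸ Pa
Convert: sigma = 1.26 × 10⁸ Pa = 126 MPa
Final answer: sigma = 126 MPa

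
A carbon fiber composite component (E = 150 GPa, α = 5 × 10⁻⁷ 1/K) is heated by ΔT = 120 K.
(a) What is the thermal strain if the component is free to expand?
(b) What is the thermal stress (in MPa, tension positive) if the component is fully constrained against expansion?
(a) Free thermal strain ε_th = α·ΔT = (5 × 10⁻⁷) × 120 = 6 × 10⁻⁵
(b) Fully constrained, the expansion is suppressed, so σ = -E·α·ΔT. Convert E = 150 GPa = 1.5 × 10¹¹ Pa.
  σ = -(1.5 × 10¹¹) × (5 × 10⁻⁷) × 120 = -9 × 10⁶ Pa = -9 MPa (compressive)
Final answer: (a) ε_th = 6 × 10⁻⁵, (b) σ = -9 MPa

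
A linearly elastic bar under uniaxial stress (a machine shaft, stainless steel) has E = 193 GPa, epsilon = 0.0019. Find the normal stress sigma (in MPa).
Model: a linearly elastic bar under uniaxial stress, so sigma = E·epsilon.
Convert to SI units:
  E = 193 GPa = 1.93 × 10¹¹ Pa
Substitute:
  sigma = (1.93 × 10¹¹) × 0.0019
  sigma = 3.667 × 10⁸ Pa
Convert: sigma = 3.667 × 10⁸ Pa = 366.7 MPa
Final answer: sigma = 366.7 MPa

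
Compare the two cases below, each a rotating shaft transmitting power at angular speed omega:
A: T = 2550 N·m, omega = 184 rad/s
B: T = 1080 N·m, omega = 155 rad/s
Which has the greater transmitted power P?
Model: a rotating shaft transmitting power at angular speed omega, so P = T·omega (SI units).
  A: P = 2550 × 184 = 469200 W = 469.2 kW
  B: P = 1080 × 155 = 167400 W = 167.4 kW
469.2 kW > 167.4 kW, so A is larger.
Final answer: A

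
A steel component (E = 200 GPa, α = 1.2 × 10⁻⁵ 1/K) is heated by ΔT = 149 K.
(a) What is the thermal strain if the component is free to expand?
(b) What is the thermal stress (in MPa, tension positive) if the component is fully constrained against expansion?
(a) Free thermal strain ε_th = α·ΔT = (1.2 × 10⁻⁵) × 149 = 0.001788
(b) Fully constrained, the expansion is suppressed, so σ = -E·α·ΔT. Convert E = 200 GPa = 2 × 10¹¹ Pa.
  σ = -(2 × 10¹¹) × (1.2 × 10⁻⁵) × 149 = -3.576 × 10⁸ Pa = -357.6 MPa (compressive)
Final answer: (a) ε_th = 0.001788, (b) σ = -357.6 MPa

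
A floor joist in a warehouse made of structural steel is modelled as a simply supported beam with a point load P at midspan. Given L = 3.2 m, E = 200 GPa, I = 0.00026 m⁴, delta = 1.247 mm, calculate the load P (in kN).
Model: a simply supported beam with a point load P at midspan, so delta = (P·L^3) / (48·E·I).
Solve for P: P = (48·delta·E·I) / L^3.
Convert to SI units:
  E = 200 GPa = 2 × 10¹¹ Pa
  delta = 1.247 mm = 0.001247 m
Substitute:
  P = (48 × 0.001247 × (2 × 10¹¹) × 0.00026) / 3.2^3
  P = 94990 N
Convert: P = 94990 N = 94.99 kN
Final answer: P = 94.99 kN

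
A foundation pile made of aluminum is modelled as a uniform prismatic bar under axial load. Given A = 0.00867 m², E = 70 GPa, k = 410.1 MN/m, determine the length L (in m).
Model: a uniform prismatic bar under axial load, so k = (A·E) / L.
Solve for L: L = (A·E) / k.
Convert to SI units:
  E = 70 GPa = 7 × 10¹⁰ Pa
  k = 410.1 MN/m = 4.101 × 10⁸ N/m
Substitute:
  L = (0.00867 × (7 × 10¹⁰)) / (4.101 × 10⁸)
  L = 1.48 m
Final answer: L = 1.48 m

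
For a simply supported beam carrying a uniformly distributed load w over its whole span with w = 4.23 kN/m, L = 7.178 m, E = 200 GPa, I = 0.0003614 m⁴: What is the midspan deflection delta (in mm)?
Model: a simply supported beam carrying a uniformly distributed load w over its whole span, so delta = (5·w·L^4) / (384·E·I).
Convert to SI units:
  w = 4.23 kN/m = 4230 N/m
  E = 200 GPa = 2 × 10¹¹ Pa
Substitute:
  delta = (5 × 4230 × 7.178^4) / (384 × (2 × 10¹¹) × 0.0003614)
  delta = 0.002023 m
Convert: delta = 0.002023 m = 2.023 mm
Final answer: delta = 2.023 mm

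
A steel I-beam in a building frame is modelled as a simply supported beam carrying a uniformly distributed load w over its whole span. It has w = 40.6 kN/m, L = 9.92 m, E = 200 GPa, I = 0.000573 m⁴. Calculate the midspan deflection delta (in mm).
Model: a simply supported beam carrying a uniformly distributed load w over its whole span, so delta = (5·w·L^4) / (384·E·I).
Convert to SI units:
  w = 40.6 kN/m = 40600 N/m
  E = 200 GPa = 2 × 10¹¹ Pa
Substitute:
  delta = (5 × 40600 × 9.92^4) / (384 × (2 × 10¹¹) × 0.000573)
  delta = 0.04467 m
Convert: delta = 0.04467 m = 44.67 mm
Final answer: delta = 44.67 mm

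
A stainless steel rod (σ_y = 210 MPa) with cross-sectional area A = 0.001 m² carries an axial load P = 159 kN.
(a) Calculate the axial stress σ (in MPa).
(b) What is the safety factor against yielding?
(a) Axial stress σ = P/A. Convert P = 159 kN = 159000 N.
  σ = 159000 / 0.001 = 1.59 × 10⁸ Pa = 159 MPa
(b) Safety factor SF = σ_y/σ = 210 / 159 = 1.321
Final answer: (a) σ = 159 MPa, (b) SF = 1.321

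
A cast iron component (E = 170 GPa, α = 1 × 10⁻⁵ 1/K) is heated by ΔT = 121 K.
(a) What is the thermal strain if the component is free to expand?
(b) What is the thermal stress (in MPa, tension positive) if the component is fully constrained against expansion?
(a) Free thermal strain ε_th = α·ΔT = (1 × 10⁻⁵) × 121 = 0.00121
(b) Fully constrained, the expansion is suppressed, so σ = -E·α·ΔT. Convert E = 170 GPa = 1.7 × 10¹¹ Pa.
  σ = -(1.7 × 10¹¹) × (1 × 10⁻⁵) × 121 = -2.057 × 10⁸ Pa = -205.7 MPa (compressive)
Final answer: (a) ε_th = 0.00121, (b) σ = -205.7 MPa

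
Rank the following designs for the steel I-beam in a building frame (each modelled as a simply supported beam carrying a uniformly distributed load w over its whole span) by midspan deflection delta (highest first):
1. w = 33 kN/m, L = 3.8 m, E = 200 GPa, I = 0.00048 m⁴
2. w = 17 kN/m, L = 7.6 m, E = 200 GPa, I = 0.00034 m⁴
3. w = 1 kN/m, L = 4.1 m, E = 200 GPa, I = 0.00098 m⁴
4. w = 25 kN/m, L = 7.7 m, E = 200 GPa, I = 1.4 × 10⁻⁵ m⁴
Model: a simply supported beam carrying a uniformly distributed load w over its whole span, so delta = (5·w·L^4) / (384·E·I) (SI units).
  Case 1: delta = (5 × 33000 × 3.8^4) / (384 × (2 × 10¹¹) × 0.00048) = 0.0009333 m = 0.9333 mm
  Case 2: delta = (5 × 17000 × 7.6^4) / (384 × (2 × 10¹¹) × 0.00034) = 0.01086 m = 10.86 mm
  Case 3: delta = (5 × 1000 × 4.1^4) / (384 × (2 × 10¹¹) × 0.00098) = 1.877 × 10⁻⁵ m = 0.01877 mm
  Case 4: delta = (5 × 25000 × 7.7^4) / (384 × (2 × 10¹¹) × (1.4 × 10⁻⁵)) = 0.4087 m = 408.7 mm
Ordering: 408.7 mm (case 4) > 10.86 mm (case 2) > 0.9333 mm (case 1) > 0.01877 mm (case 3)
Final answer: 4, 2, 1, 3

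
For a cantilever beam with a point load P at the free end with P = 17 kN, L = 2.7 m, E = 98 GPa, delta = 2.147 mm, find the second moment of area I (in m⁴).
Model: a cantilever beam with a point load P at the free end, so delta = (P·L^3) / (3·E·I).
Solve for I: I = (P·L^3) / (3·delta·E).
Convert to SI units:
  P = 17 kN = 17000 N
  E = 98 GPa = 9.8 × 10¹⁰ Pa
  delta = 2.147 mm = 0.002147 m
Substitute:
  I = (17000 × 2.7^3) / (3 × 0.002147 × (9.8 × 10¹⁰))
  I = 0.0005301 m⁴
Final answer: I = 0.0005301 m⁴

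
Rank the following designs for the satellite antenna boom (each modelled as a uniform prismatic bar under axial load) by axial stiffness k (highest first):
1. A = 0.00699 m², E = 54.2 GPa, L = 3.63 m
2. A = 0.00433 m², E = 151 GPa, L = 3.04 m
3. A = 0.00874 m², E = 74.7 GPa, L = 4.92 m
Model: a uniform prismatic bar under axial load, so k = (A·E) / L (SI units).
  Case 1: k = (0.00699 × (5.42 × 10¹⁰)) / 3.63 = 1.044 × 10⁸ N/m = 104.4 MN/m
  Case 2: k = (0.00433 × (1.51 × 10¹¹)) / 3.04 = 2.151 × 10⁸ N/m = 215.1 MN/m
  Case 3: k = (0.00874 × (7.47 × 10¹⁰)) / 4.92 = 1.327 × 10⁸ N/m = 132.7 MN/m
Ordering: 215.1 MN/m (case 2) > 132.7 MN/m (case 3) > 104.4 MN/m (case 1)
Final answer: 2, 3, 1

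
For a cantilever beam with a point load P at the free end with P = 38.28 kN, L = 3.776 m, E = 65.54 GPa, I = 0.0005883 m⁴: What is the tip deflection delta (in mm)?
Model: a cantilever beam with a point load P at the free end, so delta = (P·L^3) / (3·E·I).
Convert to SI units:
  P = 38.28 kN = 38280 N
  E = 65.54 GPa = 6.554 × 10¹⁰ Pa
Substitute:
  delta = (38280 × 3.776^3) / (3 × (6.554 × 10¹⁰) × 0.0005883)
  delta = 0.01782 m
Convert: delta = 0.01782 m = 17.82 mm
Final answer: delta = 17.82 mm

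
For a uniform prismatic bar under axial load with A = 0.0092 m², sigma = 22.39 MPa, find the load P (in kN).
Model: a uniform prismatic bar under axial load, so sigma = P / A.
Solve for P: P = sigma·A.
Convert to SI units:
  sigma = 22.39 MPa = 2.239 × 10⁷ Pa
Substitute:
  P = (2.239 × 10⁷) × 0.0092
  P = 206000 N
Convert: P = 206000 N = 206 kN
Final answer: P = 206 kN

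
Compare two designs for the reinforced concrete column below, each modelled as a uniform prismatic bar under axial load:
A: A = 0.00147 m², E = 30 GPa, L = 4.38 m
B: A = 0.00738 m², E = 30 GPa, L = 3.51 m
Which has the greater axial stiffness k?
Model: a uniform prismatic bar under axial load, so k = (A·E) / L (SI units).
  A: k = (0.00147 × (3 × 10¹⁰)) / 4.38 = 1.007 × 10⁷ N/m = 10.07 MN/m
  B: k = (0.00738 × (3 × 10¹⁰)) / 3.51 = 6.308 × 10⁷ N/m = 63.08 MN/m
63.08 MN/m > 10.07 MN/m, so B is larger.
Final answer: B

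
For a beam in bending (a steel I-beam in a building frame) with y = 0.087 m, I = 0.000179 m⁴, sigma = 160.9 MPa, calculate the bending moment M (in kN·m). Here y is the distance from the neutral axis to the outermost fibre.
Model: a beam in bending, so sigma = (M·y) / I.
Solve for M: M = (sigma·I) / y.
Convert to SI units:
  sigma = 160.9 MPa = 1.609 × 10⁸ Pa
Substitute:
  M = ((1.609 × 10⁸) × 0.000179) / 0.087
  M = 331000 N·m
Convert: M = 331000 N·m = 331 kN·m
Final answer: M = 331 kN·m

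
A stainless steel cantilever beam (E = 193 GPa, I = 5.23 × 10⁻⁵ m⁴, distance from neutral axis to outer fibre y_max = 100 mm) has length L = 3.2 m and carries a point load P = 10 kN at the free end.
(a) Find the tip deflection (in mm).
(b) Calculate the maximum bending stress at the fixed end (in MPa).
(a) Tip deflection of a cantilever with an end point load: δ = P·L^3 / (3·E·I). Convert P = 10 kN = 10000 N, E = 193 GPa = 1.93 × 10¹¹ Pa.
  δ = (10000 × 3.2^3) / (3 × (1.93 × 10¹¹) × (5.23 × 10⁻⁵)) = 0.01082 m = 10.82 mm
(b) Maximum bending moment at the fixed end: M = P·L = 10000 × 3.2 = 32000 N·m. Convert y_max = 100 mm = 0.1 m.
  σ = M·y_max / I = (32000 × 0.1) / (5.23 × 10⁻⁵) = 6.119 × 10⁷ Pa = 61.19 MPa
Final answer: (a) δ = 10.82 mm, (b) σ = 61.19 MPa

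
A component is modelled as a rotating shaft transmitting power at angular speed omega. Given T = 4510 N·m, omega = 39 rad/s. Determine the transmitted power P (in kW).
Model: a rotating shaft transmitting power at angular speed omega, so P = T·omega.
Substitute:
  P = 4510 × 39
  P = 175900 W
Convert: P = 175900 W = 175.9 kW
Final answer: P = 175.9 kW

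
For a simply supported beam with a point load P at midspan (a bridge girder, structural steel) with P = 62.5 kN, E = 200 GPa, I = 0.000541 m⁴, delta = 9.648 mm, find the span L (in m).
Model: a simply supported beam with a point load P at midspan, so delta = (P·L^3) / (48·E·I).
Solve for L: L = ((48·delta·E·I) / P)^(1/3).
Convert to SI units:
  P = 62.5 kN = 62500 N
  E = 200 GPa = 2 × 10¹¹ Pa
  delta = 9.648 mm = 0.009648 m
Substitute:
  L = ((48 × 0.009648 × (2 × 10¹¹) × 0.000541) / 62500)^(1/3)
  L = 9.29 m
Final answer: L = 9.29 m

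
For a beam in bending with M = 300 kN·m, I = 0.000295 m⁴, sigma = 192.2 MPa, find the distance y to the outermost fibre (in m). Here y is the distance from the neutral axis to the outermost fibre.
Model: a beam in bending, so sigma = (M·y) / I.
Solve for y: y = (sigma·I) / M.
Convert to SI units:
  M = 300 kN·m = 300000 N·m
  sigma = 192.2 MPa = 1.922 × 10⁸ Pa
Substitute:
  y = ((1.922 × 10⁸) × 0.000295) / 300000
  y = 0.189 m
Final answer: y = 0.189 m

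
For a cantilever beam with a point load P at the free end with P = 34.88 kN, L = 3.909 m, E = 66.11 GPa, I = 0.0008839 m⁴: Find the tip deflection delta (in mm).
Model: a cantilever beam with a point load P at the free end, so delta = (P·L^3) / (3·E·I).
Convert to SI units:
  P = 34.88 kN = 34880 N
  E = 66.11 GPa = 6.611 × 10¹⁰ Pa
Substitute:
  delta = (34880 × 3.909^3) / (3 × (6.611 × 10¹⁰) × 0.0008839)
  delta = 0.01188 m
Convert: delta = 0.01188 m = 11.88 mm
Final answer: delta = 11.88 mm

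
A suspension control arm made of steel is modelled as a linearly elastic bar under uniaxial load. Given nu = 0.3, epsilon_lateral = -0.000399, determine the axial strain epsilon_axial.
Model: a linearly elastic bar under uniaxial load, so epsilon_lateral = -nu·epsilon_axial.
Solve for epsilon_axial: epsilon_axial = -epsilon_lateral / nu.
Substitute:
  epsilon_axial = -(-0.000399) / 0.3
  epsilon_axial = 0.00133
Final answer: epsilon_axial = 0.00133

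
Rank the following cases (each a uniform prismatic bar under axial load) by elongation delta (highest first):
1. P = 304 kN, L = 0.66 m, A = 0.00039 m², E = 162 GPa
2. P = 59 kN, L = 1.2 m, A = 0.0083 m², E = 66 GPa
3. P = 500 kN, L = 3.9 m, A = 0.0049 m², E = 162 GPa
Model: a uniform prismatic bar under axial load, so delta = (P·L) / (A·E) (SI units).
  Case 1: delta = (304000 × 0.66) / (0.00039 × (1.62 × 10¹¹)) = 0.003176 m = 3.176 mm
  Case 2: delta = (59000 × 1.2) / (0.0083 × (6.6 × 10¹⁰)) = 0.0001292 m = 0.1292 mm
  Case 3: delta = (500000 × 3.9) / (0.0049 × (1.62 × 10¹¹)) = 0.002457 m = 2.457 mm
Ordering: 3.176 mm (case 1) > 2.457 mm (case 3) > 0.1292 mm (case 2)
Final answer: 1, 3, 2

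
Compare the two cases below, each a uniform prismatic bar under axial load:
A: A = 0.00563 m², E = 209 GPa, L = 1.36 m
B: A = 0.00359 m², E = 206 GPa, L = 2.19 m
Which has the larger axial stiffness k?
Model: a uniform prismatic bar under axial load, so k = (A·E) / L (SI units).
  A: k = (0.00563 × (2.09 × 10¹¹)) / 1.36 = 8.652 × 10⁸ N/m = 865.2 MN/m
  B: k = (0.00359 × (2.06 × 10¹¹)) / 2.19 = 3.377 × 10⁸ N/m = 337.7 MN/m
865.2 MN/m > 337.7 MN/m, so A is larger.
Final answer: A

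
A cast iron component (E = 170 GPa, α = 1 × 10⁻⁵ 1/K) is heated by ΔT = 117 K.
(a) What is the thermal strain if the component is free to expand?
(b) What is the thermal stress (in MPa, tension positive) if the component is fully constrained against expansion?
(a) Free thermal strain ε_th = α·ΔT = (1 × 10⁻⁵) × 117 = 0.00117
(b) Fully constrained, the expansion is suppressed, so σ = -E·α·ΔT. Convert E = 170 GPa = 1.7 × 10¹¹ Pa.
  σ = -(1.7 × 10¹¹) × (1 × 10⁻⁵) × 117 = -1.989 × 10⁸ Pa = -198.9 MPa (compressive)
Final answer: (a) ε_th = 0.00117, (b) σ = -198.9 MPa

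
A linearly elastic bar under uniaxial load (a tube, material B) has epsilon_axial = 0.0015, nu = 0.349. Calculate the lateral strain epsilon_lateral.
Model: a linearly elastic bar under uniaxial load, so epsilon_lateral = -nu·epsilon_axial.
Substitute:
  epsilon_lateral = -(0.349 × 0.0015)
  epsilon_lateral = -0.0005235
Final answer: epsilon_lateral = -0.0005235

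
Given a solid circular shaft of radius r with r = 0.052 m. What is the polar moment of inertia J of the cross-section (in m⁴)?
Model: a solid circular shaft of radius r, so J = (π·r^4) / 2.
Substitute:
  J = (π × 0.052^4) / 2
  J = 1.149 × 10⁻⁵ m⁴
Final answer: J = 1.149 × 10⁻⁵ m⁴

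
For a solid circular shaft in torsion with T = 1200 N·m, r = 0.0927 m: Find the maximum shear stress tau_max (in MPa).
Model: a solid circular shaft in torsion, so tau_max = (2·T) / (π·r^3).
Substitute:
  tau_max = (2 × 1200) / (π × 0.0927^3)
  tau_max = 959000 Pa
Convert: tau_max = 959000 Pa = 0.959 MPa
Final answer: tau_max = 0.959 MPa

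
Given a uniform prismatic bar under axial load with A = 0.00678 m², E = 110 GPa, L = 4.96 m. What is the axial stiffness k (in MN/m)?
Model: a uniform prismatic bar under axial load, so k = (A·E) / L.
Convert to SI units:
  E = 110 GPa = 1.1 × 10¹¹ Pa
Substitute:
  k = (0.00678 × (1.1 × 10¹¹)) / 4.96
  k = 1.504 × 10⁸ N/m
Convert: k = 1.504 × 10⁸ N/m = 150.4 MN/m
Final answer: k = 150.4 MN/m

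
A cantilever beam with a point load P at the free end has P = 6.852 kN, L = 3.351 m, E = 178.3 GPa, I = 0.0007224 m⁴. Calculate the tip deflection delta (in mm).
Model: a cantilever beam with a point load P at the free end, so delta = (P·L^3) / (3·E·I).
Convert to SI units:
  P = 6.852 kN = 6852 N
  E = 178.3 GPa = 1.783 × 10¹¹ Pa
Substitute:
  delta = (6852 × 3.351^3) / (3 × (1.783 × 10¹¹) × 0.0007224)
  delta = 0.0006673 m
Convert: delta = 0.0006673 m = 0.6673 mm
Final answer: delta = 0.6673 mm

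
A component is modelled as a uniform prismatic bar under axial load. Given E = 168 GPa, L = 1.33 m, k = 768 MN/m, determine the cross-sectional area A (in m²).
Model: a uniform prismatic bar under axial load, so k = (A·E) / L.
Solve for A: A = (k·L) / E.
Convert to SI units:
  E = 168 GPa = 1.68 × 10¹¹ Pa
  k = 768 MN/m = 7.68 × 10⁸ N/m
Substitute:
  A = ((7.68 × 10⁸) × 1.33) / (1.68 × 10¹¹)
  A = 0.00608 m²
Final answer: A = 0.00608 m²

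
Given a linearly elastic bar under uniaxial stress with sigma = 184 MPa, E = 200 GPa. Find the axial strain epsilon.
Model: a linearly elastic bar under uniaxial stress, so epsilon = sigma / E.
Convert to SI units:
  sigma = 184 MPa = 1.84 × 10⁸ Pa
  E = 200 GPa = 2 × 10¹¹ Pa
Substitute:
  epsilon = (1.84 × 10⁸) / (2 × 10¹¹)
  epsilon = 0.00092
Final answer: epsilon = 0.00092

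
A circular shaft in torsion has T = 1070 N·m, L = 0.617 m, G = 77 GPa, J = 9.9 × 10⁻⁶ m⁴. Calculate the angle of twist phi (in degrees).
Model: a circular shaft in torsion, so phi = (T·L) / (G·J).
Convert to SI units:
  G = 77 GPa = 7.7 × 10¹⁰ Pa
Substitute:
  phi = (1070 × 0.617) / ((7.7 × 10¹⁰) × (9.9 × 10⁻⁶))
  phi = 0.0008661 rad
Convert to degrees: phi = 0.0008661 × 180/π = 0.04962°
Final answer: phi = 0.04962°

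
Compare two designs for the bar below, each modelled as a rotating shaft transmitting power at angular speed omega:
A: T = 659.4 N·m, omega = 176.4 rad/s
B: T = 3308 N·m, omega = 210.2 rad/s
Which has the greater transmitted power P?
Model: a rotating shaft transmitting power at angular speed omega, so P = T·omega (SI units).
  A: P = 659.4 × 176.4 = 116300 W = 116.3 kW
  B: P = 3308 × 210.2 = 695300 W = 695.3 kW
695.3 kW > 116.3 kW, so B is larger.
Final answer: B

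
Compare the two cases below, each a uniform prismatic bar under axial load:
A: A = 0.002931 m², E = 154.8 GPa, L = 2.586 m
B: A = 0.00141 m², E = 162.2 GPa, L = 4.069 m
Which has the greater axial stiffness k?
Model: a uniform prismatic bar under axial load, so k = (A·E) / L (SI units).
  A: k = (0.002931 × (1.548 × 10¹¹)) / 2.586 = 1.755 × 10⁸ N/m = 175.5 MN/m
  B: k = (0.00141 × (1.622 × 10¹¹)) / 4.069 = 5.621 × 10⁷ N/m = 56.21 MN/m
175.5 MN/m > 56.21 MN/m, so A is larger.
Final answer: A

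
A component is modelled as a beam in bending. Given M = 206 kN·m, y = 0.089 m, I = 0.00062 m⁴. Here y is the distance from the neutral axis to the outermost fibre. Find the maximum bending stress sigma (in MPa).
Model: a beam in bending, so sigma = (M·y) / I.
Convert to SI units:
  M = 206 kN·m = 206000 N·m
Substitute:
  sigma = (206000 × 0.089) / 0.00062
  sigma = 2.957 × 10⁷ Pa
Convert: sigma = 2.957 × 10⁷ Pa = 29.57 MPa
Final answer: sigma = 29.57 MPa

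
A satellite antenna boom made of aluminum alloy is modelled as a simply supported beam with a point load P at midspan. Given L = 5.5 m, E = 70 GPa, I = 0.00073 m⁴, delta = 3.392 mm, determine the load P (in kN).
Model: a simply supported beam with a point load P at midspan, so delta = (P·L^3) / (48·E·I).
Solve for P: P = (48·delta·E·I) / L^3.
Convert to SI units:
  E = 70 GPa = 7 × 10¹⁰ Pa
  delta = 3.392 mm = 0.003392 m
Substitute:
  P = (48 × 0.003392 × (7 × 10¹⁰) × 0.00073) / 5.5^3
  P = 50010 N
Convert: P = 50010 N = 50.01 kN
Final answer: P = 50.01 kN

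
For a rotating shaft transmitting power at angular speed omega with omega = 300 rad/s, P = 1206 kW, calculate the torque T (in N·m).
Model: a rotating shaft transmitting power at angular speed omega, so P = T·omega.
Solve for T: T = P / omega.
Convert to SI units:
  P = 1206 kW = 1.206 × 10⁶ W
Substitute:
  T = (1.206 × 10⁶) / 300
  T = 4020 N·m
Final answer: T = 4020 N·m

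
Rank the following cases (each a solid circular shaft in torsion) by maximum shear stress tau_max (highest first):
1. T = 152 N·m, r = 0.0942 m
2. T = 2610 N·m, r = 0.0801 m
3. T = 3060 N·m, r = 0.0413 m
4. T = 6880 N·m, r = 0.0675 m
Model: a solid circular shaft in torsion, so tau_max = (2·T) / (π·r^3) (SI units).
  Case 1: tau_max = (2 × 152) / (π × 0.0942^3) = 115800 Pa = 0.1158 MPa
  Case 2: tau_max = (2 × 2610) / (π × 0.0801^3) = 3.233 × 10⁶ Pa = 3.233 MPa
  Case 3: tau_max = (2 × 3060) / (π × 0.0413^3) = 2.765 × 10⁷ Pa = 27.65 MPa
  Case 4: tau_max = (2 × 6880) / (π × 0.0675^3) = 1.424 × 10⁷ Pa = 14.24 MPa
Ordering: 27.65 MPa (case 3) > 14.24 MPa (case 4) > 3.233 MPa (case 2) > 0.1158 MPa (case 1)
Final answer: 3, 4, 2, 1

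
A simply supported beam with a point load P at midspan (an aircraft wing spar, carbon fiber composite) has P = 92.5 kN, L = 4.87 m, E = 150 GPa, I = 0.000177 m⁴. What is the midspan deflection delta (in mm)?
Model: a simply supported beam with a point load P at midspan, so delta = (P·L^3) / (48·E·I).
Convert to SI units:
  P = 92.5 kN = 92500 N
  E = 150 GPa = 1.5 × 10¹¹ Pa
Substitute:
  delta = (92500 × 4.87^3) / (48 × (1.5 × 10¹¹) × 0.000177)
  delta = 0.008383 m
Convert: delta = 0.008383 m = 8.383 mm
Final answer: delta = 8.383 mm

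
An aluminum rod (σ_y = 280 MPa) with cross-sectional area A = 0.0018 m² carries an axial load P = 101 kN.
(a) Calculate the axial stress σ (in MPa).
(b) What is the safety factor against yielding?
(a) Axial stress σ = P/A. Convert P = 101 kN = 101000 N.
  σ = 101000 / 0.0018 = 5.611 × 10⁷ Pa = 56.11 MPa
(b) Safety factor SF = σ_y/σ = 280 / 56.11 = 4.99
Final answer: (a) σ = 56.11 MPa, (b) SF = 4.99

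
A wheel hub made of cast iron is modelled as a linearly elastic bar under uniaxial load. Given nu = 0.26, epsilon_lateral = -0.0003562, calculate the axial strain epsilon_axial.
Model: a linearly elastic bar under uniaxial load, so epsilon_lateral = -nu·epsilon_axial.
Solve for epsilon_axial: epsilon_axial = -epsilon_lateral / nu.
Substitute:
  epsilon_axial = -(-0.0003562) / 0.26
  epsilon_axial = 0.00137
Final answer: epsilon_axial = 0.00137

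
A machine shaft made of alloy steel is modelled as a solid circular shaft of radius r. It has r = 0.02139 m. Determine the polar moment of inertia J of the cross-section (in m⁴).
Model: a solid circular shaft of radius r, so J = (π·r^4) / 2.
Substitute:
  J = (π × 0.02139^4) / 2
  J = 3.288 × 10⁻⁷ m⁴
Final answer: J = 3.288 × 10⁻⁷ m⁴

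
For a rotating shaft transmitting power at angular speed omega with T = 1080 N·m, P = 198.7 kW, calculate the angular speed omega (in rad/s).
Model: a rotating shaft transmitting power at angular speed omega, so P = T·omega.
Solve for omega: omega = P / T.
Convert to SI units:
  P = 198.7 kW = 198700 W
Substitute:
  omega = 198700 / 1080
  omega = 184 rad/s
Final answer: omega = 184 rad/s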